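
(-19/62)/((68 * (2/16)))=-19/527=-0.04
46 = 46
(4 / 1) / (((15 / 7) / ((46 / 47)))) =1288 / 705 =1.83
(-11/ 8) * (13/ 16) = -143/ 128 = -1.12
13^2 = 169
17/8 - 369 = -2935/8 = -366.88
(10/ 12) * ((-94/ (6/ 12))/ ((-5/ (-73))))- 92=-7138/ 3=-2379.33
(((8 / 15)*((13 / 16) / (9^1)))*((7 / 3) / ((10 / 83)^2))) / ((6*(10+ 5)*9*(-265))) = -626899 / 17386650000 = -0.00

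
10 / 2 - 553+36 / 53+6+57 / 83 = -2378249 / 4399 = -540.63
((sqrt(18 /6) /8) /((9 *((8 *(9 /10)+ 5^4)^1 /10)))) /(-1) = -25 *sqrt(3) /113796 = -0.00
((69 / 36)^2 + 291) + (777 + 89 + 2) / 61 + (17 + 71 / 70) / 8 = 11957683 / 38430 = 311.15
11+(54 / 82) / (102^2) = 521359 / 47396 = 11.00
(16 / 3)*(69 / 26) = 184 / 13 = 14.15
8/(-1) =-8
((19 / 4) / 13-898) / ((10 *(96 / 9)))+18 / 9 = -106751 / 16640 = -6.42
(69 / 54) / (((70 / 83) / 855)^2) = 514794303 / 392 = 1313250.77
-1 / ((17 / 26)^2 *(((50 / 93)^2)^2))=-12642078969 / 451562500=-28.00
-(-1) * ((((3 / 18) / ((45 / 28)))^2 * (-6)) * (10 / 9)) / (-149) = 784 / 1629315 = 0.00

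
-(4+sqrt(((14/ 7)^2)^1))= -6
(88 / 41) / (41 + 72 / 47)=4136 / 81959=0.05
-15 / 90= -1 / 6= -0.17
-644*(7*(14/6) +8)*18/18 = -47012/3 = -15670.67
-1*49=-49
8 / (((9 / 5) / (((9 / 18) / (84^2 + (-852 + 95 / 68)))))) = 1360 / 3797703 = 0.00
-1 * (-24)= 24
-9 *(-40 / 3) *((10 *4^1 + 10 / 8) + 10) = 6150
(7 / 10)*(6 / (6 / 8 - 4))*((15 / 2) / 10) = -63 / 65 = -0.97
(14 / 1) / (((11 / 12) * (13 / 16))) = 2688 / 143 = 18.80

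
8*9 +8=80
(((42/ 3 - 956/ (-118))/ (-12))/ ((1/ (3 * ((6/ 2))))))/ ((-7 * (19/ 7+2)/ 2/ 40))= 26080/ 649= 40.18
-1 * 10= -10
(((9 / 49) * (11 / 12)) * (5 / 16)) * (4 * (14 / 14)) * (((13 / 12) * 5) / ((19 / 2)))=3575 / 29792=0.12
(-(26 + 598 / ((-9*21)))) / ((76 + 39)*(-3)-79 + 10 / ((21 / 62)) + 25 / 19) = 6308 / 108603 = 0.06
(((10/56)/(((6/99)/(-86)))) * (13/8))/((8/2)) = -92235/896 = -102.94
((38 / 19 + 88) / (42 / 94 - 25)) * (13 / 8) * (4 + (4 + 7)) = -412425 / 4616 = -89.35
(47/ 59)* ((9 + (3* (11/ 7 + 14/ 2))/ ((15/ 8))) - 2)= 6815/ 413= 16.50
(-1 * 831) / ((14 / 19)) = -15789 / 14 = -1127.79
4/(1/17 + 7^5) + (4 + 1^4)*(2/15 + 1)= 5.67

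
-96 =-96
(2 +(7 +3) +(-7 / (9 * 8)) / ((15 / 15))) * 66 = 9427 / 12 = 785.58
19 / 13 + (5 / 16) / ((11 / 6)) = 1867 / 1144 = 1.63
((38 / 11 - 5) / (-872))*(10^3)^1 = 2125 / 1199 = 1.77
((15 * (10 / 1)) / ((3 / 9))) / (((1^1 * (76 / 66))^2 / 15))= 3675375 / 722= 5090.55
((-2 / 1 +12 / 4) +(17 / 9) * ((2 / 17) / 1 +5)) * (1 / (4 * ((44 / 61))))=122 / 33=3.70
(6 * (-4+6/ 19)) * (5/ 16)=-525/ 76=-6.91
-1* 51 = -51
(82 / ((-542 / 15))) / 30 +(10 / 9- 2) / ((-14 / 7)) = 1799 / 4878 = 0.37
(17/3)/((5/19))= 323/15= 21.53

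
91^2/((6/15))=41405/2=20702.50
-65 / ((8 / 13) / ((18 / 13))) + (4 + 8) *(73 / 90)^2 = -373559 / 2700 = -138.36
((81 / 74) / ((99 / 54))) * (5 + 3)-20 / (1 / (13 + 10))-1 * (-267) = -76607 / 407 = -188.22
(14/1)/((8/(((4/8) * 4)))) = 7/2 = 3.50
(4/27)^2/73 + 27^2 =38795209/53217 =729.00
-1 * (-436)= 436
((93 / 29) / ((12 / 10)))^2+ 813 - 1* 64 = 2543661 / 3364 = 756.14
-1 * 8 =-8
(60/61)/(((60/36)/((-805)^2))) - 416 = 23303524/61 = 382024.98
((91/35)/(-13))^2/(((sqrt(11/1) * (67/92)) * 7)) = 92 * sqrt(11)/128975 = 0.00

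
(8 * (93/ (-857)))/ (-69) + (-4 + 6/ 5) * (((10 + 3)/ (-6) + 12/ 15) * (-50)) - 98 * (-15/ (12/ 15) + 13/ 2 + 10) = 3450913/ 118266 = 29.18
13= 13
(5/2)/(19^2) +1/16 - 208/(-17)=1208225/98192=12.30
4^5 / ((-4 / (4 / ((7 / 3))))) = -3072 / 7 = -438.86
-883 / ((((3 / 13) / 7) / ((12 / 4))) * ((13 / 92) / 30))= -17059560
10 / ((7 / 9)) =90 / 7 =12.86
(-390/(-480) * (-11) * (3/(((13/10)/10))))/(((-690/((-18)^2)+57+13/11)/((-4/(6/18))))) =294030/6659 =44.16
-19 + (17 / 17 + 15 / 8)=-129 / 8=-16.12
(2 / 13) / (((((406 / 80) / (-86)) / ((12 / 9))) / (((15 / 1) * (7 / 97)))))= -137600 / 36569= -3.76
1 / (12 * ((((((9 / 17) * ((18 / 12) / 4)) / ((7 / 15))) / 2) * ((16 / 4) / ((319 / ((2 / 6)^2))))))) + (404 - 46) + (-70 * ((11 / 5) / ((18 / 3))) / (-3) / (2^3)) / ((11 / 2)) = 345269 / 540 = 639.39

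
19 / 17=1.12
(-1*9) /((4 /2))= -9 /2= -4.50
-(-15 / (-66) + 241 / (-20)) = 2601 / 220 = 11.82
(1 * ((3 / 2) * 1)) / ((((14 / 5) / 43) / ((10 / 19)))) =3225 / 266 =12.12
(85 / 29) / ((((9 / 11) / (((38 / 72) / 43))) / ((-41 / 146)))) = -728365 / 58988088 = -0.01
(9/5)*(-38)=-342/5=-68.40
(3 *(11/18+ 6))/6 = 3.31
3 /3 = 1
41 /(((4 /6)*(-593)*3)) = -0.03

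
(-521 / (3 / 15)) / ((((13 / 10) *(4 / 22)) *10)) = -28655 / 26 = -1102.12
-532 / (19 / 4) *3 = -336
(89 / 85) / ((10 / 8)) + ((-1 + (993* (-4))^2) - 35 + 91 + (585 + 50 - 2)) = 6705425956 / 425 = 15777472.84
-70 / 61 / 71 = -70 / 4331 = -0.02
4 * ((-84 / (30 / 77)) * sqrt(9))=-12936 / 5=-2587.20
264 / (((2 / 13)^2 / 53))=591162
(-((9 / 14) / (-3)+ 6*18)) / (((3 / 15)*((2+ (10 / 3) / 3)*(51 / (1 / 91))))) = -22635 / 606424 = -0.04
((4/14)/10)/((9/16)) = 16/315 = 0.05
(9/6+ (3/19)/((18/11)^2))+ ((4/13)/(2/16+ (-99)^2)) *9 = 3261386059/2091638484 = 1.56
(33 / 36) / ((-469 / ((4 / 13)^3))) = -176 / 3091179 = -0.00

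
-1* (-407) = 407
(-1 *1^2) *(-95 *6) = 570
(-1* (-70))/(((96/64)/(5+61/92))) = 18235/69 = 264.28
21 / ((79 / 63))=1323 / 79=16.75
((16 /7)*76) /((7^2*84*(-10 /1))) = -152 /36015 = -0.00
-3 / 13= -0.23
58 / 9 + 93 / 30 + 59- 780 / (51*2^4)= 206821 / 3060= 67.59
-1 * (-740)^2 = -547600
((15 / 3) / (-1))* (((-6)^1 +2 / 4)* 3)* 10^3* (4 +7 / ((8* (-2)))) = 293906.25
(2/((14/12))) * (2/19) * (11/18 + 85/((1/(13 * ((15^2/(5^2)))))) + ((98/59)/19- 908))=729450724/447279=1630.86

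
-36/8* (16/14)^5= -147456/16807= -8.77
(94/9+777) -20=6907/9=767.44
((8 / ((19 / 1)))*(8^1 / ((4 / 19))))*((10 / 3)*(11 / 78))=880 / 117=7.52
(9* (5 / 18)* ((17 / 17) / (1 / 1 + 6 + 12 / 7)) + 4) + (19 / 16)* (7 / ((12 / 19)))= 204355 / 11712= 17.45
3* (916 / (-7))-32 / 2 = -2860 / 7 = -408.57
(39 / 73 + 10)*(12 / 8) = 2307 / 146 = 15.80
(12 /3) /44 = 1 /11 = 0.09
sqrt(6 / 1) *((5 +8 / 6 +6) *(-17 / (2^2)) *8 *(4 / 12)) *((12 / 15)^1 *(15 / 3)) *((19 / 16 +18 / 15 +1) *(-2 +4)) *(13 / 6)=-2215967 *sqrt(6) / 270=-20103.66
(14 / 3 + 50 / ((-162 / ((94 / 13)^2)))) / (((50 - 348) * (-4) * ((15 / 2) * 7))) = -78509 / 428328810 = -0.00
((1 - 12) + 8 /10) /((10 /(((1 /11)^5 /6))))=-17 /16105100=-0.00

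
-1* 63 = -63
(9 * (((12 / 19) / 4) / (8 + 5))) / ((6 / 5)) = 45 / 494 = 0.09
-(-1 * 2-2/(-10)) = 9/5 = 1.80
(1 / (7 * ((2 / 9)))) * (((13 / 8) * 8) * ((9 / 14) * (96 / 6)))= 4212 / 49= 85.96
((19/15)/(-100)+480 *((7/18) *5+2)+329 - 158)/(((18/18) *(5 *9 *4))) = 3096481/270000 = 11.47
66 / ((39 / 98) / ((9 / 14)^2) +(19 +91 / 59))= 52569 / 17129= 3.07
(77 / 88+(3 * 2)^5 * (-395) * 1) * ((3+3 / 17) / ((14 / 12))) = -1990344393 / 238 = -8362791.57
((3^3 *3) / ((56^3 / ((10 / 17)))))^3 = 66430125 / 3326205062341984256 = 0.00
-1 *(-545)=545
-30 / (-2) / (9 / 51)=85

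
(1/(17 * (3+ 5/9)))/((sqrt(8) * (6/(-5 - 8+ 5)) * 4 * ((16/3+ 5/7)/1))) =-63 * sqrt(2)/276352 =-0.00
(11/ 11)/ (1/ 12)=12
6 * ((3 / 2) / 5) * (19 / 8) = 171 / 40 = 4.28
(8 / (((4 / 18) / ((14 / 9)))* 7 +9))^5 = 1024 / 3125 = 0.33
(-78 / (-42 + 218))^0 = 1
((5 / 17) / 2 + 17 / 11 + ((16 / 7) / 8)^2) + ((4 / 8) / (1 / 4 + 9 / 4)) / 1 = 180891 / 91630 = 1.97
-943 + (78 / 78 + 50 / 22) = -939.73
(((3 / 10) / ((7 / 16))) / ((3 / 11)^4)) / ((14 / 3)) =58564 / 2205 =26.56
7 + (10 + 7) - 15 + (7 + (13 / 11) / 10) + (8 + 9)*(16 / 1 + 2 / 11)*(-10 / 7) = -290189 / 770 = -376.87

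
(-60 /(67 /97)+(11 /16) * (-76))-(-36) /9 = -36211 /268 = -135.12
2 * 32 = 64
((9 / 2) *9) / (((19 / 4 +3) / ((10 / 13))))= 1620 / 403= 4.02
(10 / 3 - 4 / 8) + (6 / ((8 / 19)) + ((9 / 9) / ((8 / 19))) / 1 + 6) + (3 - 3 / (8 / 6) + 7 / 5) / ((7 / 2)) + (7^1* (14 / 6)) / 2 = 9587 / 280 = 34.24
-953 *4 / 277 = -3812 / 277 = -13.76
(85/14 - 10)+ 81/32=-1.40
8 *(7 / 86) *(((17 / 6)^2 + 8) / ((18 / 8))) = 16156 / 3483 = 4.64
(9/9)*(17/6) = 17/6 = 2.83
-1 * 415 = -415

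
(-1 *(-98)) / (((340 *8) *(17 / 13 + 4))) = 0.01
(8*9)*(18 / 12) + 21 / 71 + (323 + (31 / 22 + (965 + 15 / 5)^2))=1464307373 / 1562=937456.70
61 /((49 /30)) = 1830 /49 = 37.35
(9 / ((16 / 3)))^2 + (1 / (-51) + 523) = 6865211 / 13056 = 525.83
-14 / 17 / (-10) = 7 / 85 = 0.08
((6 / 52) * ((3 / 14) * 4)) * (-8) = -72 / 91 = -0.79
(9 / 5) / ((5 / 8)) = 72 / 25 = 2.88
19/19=1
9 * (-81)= -729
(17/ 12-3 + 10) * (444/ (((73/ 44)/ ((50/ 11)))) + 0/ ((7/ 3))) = 747400/ 73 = 10238.36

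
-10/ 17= -0.59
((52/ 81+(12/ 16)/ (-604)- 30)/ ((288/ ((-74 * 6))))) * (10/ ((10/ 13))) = 2763581171/ 4696704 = 588.41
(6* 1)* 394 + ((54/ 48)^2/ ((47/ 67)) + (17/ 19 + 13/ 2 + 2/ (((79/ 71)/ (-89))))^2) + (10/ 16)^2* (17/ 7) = 304172881154487/ 11859797264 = 25647.39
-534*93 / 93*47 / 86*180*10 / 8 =-2823525 / 43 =-65663.37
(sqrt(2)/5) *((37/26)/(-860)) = -37 *sqrt(2)/111800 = -0.00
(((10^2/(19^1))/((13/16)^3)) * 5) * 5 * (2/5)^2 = 1638400/41743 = 39.25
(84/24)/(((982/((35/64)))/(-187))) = -45815/125696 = -0.36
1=1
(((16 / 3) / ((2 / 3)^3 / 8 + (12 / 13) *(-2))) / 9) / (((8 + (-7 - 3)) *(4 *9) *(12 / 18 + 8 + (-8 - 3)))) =-26 / 13335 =-0.00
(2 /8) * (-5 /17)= -5 /68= -0.07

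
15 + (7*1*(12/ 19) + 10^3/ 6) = 10607/ 57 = 186.09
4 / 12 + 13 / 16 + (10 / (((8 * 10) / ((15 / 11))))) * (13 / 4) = 1795 / 1056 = 1.70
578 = 578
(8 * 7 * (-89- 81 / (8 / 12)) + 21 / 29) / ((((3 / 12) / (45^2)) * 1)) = -95476934.48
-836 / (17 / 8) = -6688 / 17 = -393.41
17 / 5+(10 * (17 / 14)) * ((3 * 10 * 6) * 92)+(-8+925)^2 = 36469234 / 35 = 1041978.11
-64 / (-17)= 3.76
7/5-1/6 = 37/30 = 1.23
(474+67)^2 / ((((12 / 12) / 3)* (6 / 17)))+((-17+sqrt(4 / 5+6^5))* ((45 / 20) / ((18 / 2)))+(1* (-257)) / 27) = sqrt(48605) / 10+268679671 / 108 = 2487796.78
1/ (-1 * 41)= -1/ 41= -0.02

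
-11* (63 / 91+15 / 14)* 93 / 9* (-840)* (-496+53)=-969824460 / 13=-74601881.54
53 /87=0.61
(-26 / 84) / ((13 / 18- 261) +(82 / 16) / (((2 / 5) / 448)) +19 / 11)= -429 / 7597289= -0.00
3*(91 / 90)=91 / 30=3.03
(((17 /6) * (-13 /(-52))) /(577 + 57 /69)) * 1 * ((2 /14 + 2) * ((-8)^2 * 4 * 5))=31280 /9303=3.36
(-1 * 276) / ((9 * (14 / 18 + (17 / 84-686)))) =7728 / 172625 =0.04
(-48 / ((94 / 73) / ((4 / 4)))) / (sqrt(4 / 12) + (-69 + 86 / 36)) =189216 * sqrt(3) / 67562171 + 37811664 / 67562171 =0.56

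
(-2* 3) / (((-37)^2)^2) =-6 / 1874161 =-0.00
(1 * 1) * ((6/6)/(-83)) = -1/83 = -0.01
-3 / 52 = -0.06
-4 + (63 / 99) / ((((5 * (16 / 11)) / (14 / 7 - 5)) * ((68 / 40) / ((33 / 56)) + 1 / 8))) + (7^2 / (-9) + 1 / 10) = -1686239 / 178785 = -9.43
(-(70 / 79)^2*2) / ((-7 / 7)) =9800 / 6241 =1.57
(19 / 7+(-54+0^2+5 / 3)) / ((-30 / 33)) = 5731 / 105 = 54.58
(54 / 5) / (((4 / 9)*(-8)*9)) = -27 / 80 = -0.34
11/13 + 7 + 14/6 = 397/39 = 10.18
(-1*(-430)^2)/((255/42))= -517720/17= -30454.12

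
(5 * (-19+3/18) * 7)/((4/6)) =-3955/4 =-988.75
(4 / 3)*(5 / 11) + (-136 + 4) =-4336 / 33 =-131.39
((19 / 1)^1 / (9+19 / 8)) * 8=1216 / 91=13.36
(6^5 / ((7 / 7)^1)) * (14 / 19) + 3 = 108921 / 19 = 5732.68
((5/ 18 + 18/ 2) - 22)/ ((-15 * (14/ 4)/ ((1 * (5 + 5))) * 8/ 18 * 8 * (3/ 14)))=229/ 72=3.18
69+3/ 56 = 3867/ 56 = 69.05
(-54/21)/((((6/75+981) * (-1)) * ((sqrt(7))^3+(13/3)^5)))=20300444775/11832654625596469 - 13286025 * sqrt(7)/1690379232228067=0.00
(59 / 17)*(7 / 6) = 413 / 102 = 4.05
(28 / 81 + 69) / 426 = 5617 / 34506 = 0.16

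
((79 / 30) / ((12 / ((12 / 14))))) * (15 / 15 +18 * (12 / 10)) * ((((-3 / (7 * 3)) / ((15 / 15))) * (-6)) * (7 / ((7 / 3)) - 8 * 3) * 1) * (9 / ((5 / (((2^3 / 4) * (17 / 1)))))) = -4097493 / 875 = -4682.85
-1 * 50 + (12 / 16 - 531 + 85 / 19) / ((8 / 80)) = -201695 / 38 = -5307.76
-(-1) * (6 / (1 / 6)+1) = 37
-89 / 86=-1.03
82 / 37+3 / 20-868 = -640569 / 740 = -865.63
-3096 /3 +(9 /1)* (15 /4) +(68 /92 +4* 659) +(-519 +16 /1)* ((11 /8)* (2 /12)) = 1681633 /1104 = 1523.22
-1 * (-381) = 381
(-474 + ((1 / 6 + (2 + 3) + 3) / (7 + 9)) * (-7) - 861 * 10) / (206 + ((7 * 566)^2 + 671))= -872407 / 1507038816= -0.00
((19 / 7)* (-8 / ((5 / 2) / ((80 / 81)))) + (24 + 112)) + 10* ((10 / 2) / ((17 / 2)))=1284916 / 9639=133.30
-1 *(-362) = 362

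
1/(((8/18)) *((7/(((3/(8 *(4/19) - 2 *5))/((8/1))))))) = -0.01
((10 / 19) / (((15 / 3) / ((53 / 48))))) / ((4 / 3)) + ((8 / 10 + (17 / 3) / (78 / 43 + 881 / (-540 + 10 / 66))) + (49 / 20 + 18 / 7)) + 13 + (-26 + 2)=46360896823 / 1780255008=26.04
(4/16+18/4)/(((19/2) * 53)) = 1/106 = 0.01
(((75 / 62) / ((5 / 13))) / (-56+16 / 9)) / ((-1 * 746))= 1755 / 22570976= 0.00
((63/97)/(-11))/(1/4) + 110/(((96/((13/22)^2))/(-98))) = -4040477/102432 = -39.45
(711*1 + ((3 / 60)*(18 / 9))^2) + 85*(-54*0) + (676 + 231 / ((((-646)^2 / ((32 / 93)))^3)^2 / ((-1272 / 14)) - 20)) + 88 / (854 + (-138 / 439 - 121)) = 7896078597736397417585045080710567804711988791640899 / 5692384991960021730214700001565708101419084759900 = 1387.13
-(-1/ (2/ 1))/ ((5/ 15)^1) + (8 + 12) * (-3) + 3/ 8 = -465/ 8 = -58.12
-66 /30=-11 /5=-2.20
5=5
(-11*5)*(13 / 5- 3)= 22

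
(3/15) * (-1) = -1/5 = -0.20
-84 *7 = -588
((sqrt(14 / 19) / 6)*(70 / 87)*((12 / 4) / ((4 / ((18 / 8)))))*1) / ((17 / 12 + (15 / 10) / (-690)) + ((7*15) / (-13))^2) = 6122025*sqrt(266) / 34259831152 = 0.00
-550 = -550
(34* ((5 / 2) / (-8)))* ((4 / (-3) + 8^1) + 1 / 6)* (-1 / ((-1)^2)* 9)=10455 / 16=653.44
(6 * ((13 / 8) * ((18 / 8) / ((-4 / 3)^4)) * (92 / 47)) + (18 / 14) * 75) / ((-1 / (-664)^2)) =-48505405.81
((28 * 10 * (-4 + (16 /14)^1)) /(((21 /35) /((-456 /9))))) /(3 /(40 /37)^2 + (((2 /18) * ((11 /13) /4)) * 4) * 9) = 12646400000 /638919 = 19793.43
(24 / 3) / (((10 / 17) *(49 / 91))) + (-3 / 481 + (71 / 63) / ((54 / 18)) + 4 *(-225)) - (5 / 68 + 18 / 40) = -13521121349 / 15454530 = -874.90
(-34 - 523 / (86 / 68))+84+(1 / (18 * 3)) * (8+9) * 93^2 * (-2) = -749387 / 129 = -5809.20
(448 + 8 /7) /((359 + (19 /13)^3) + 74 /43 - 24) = 74254206 /56184275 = 1.32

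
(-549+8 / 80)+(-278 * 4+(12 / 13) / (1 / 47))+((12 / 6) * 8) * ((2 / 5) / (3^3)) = -5676647 / 3510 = -1617.28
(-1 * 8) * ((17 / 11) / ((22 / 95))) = -53.39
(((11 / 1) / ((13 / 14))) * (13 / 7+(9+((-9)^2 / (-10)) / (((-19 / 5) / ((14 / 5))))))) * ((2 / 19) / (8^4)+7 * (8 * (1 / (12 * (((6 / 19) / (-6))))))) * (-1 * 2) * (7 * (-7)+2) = -59875186745957 / 36042240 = -1661250.43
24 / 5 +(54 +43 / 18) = 5507 / 90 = 61.19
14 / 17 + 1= 31 / 17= 1.82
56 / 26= 28 / 13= 2.15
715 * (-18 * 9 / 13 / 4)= -2227.50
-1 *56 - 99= -155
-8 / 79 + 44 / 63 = 2972 / 4977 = 0.60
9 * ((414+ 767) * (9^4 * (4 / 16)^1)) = 69736869 / 4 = 17434217.25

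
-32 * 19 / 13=-608 / 13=-46.77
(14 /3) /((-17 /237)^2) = 907.00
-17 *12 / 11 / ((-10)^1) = 102 / 55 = 1.85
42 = 42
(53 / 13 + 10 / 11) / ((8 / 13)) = 713 / 88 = 8.10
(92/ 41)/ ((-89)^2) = 92/ 324761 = 0.00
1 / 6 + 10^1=61 / 6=10.17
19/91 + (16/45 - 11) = -42734/4095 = -10.44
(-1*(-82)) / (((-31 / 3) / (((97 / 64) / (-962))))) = 11931 / 954304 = 0.01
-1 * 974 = -974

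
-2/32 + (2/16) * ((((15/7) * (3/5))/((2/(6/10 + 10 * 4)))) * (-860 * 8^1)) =-359137/16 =-22446.06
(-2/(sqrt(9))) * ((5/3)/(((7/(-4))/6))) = 80/21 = 3.81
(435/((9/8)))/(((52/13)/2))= 580/3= 193.33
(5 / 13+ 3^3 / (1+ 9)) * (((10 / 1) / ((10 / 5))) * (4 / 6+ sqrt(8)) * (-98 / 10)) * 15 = -58947 * sqrt(2) / 13- 19649 / 13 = -7924.05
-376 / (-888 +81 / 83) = 31208 / 73623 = 0.42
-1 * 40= -40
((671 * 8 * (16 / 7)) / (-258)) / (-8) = 5368 / 903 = 5.94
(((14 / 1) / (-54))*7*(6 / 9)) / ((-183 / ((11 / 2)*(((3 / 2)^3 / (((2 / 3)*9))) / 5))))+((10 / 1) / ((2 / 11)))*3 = 21740939 / 131760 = 165.00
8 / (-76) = -2 / 19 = -0.11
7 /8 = 0.88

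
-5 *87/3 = -145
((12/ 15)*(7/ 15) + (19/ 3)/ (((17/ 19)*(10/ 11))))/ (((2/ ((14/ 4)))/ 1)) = 145649/ 10200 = 14.28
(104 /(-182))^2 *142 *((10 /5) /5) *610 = 554368 /49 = 11313.63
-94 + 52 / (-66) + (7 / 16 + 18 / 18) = -93.35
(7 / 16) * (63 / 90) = 49 / 160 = 0.31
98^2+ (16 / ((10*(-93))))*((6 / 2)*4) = 1488588 / 155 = 9603.79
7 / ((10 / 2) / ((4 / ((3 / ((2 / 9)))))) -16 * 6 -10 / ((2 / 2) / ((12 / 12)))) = -56 / 713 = -0.08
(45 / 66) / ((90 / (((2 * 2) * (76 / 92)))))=19 / 759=0.03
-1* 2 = -2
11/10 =1.10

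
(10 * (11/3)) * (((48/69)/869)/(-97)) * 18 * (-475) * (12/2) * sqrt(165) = 2736000 * sqrt(165)/176249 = 199.40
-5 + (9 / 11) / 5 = -4.84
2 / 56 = 1 / 28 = 0.04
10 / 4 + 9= 23 / 2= 11.50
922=922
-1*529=-529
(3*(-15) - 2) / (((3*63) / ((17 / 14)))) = -799 / 2646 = -0.30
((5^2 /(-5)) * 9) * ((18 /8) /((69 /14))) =-945 /46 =-20.54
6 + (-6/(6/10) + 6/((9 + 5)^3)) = -5485/1372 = -4.00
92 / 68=23 / 17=1.35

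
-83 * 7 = -581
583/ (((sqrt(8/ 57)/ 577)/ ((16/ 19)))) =1345564 * sqrt(114)/ 19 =756141.69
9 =9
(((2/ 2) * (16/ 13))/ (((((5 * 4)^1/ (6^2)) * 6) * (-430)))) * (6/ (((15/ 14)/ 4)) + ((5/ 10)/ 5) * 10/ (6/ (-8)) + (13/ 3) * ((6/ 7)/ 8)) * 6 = -54258/ 489125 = -0.11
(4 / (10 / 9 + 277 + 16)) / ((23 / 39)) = 1404 / 60881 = 0.02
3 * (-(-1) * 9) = 27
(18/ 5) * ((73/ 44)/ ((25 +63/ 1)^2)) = 657/ 851840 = 0.00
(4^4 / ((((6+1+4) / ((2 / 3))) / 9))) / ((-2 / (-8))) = 6144 / 11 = 558.55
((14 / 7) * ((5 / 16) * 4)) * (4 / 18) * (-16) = -80 / 9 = -8.89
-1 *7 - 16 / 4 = -11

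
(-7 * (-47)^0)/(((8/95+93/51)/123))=-463505/1027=-451.32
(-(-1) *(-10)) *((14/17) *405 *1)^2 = -321489000/289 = -1112418.69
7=7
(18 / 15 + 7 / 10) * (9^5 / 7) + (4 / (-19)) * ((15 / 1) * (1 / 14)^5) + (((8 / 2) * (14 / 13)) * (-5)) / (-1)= 2665007783653 / 166053160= 16049.12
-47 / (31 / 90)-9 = -4509 / 31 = -145.45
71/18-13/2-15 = -158/9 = -17.56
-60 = -60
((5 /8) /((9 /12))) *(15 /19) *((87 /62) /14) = 2175 /32984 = 0.07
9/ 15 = 3/ 5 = 0.60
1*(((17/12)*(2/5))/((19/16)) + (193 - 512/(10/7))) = -47003/285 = -164.92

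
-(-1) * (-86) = -86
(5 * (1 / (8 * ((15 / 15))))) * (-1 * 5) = -25 / 8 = -3.12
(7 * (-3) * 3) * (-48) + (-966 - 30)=2028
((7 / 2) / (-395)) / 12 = -7 / 9480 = -0.00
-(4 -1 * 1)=-3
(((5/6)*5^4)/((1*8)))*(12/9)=3125/36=86.81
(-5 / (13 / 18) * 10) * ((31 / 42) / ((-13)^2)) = -4650 / 15379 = -0.30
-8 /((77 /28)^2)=-128 /121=-1.06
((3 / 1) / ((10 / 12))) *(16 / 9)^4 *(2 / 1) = 262144 / 3645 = 71.92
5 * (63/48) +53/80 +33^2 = 43849/40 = 1096.22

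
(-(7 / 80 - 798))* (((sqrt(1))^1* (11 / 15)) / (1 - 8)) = -100309 / 1200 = -83.59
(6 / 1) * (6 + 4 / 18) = 112 / 3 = 37.33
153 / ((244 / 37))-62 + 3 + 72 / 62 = -262001 / 7564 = -34.64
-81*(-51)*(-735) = -3036285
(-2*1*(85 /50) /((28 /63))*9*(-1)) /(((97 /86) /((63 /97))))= 39.65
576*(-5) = -2880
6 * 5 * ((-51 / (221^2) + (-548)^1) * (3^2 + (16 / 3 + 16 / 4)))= -865923850 / 2873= -301400.57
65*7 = 455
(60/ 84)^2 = 25/ 49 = 0.51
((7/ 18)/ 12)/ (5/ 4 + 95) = 0.00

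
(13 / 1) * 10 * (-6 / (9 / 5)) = -1300 / 3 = -433.33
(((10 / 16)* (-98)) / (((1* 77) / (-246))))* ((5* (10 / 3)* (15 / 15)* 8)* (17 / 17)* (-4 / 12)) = -287000 / 33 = -8696.97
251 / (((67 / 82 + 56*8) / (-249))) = -5124918 / 36803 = -139.25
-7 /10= -0.70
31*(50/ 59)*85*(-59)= -131750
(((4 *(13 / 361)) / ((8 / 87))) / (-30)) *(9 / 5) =-3393 / 36100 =-0.09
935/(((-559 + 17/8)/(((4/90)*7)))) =-1904/3645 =-0.52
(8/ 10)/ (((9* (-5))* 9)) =-4/ 2025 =-0.00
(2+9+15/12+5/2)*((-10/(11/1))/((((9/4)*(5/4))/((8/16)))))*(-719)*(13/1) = 2205892/99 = 22281.74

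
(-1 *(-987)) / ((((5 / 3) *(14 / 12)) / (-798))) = -2025324 / 5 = -405064.80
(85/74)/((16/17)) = 1445/1184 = 1.22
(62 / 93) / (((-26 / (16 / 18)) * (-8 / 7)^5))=16807 / 1437696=0.01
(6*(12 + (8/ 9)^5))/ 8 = 185339/ 19683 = 9.42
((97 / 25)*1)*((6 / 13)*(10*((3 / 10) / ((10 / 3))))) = 2619 / 1625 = 1.61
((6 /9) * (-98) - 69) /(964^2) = -403 /2787888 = -0.00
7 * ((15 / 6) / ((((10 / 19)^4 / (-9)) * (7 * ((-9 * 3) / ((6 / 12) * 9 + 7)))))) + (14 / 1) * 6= 5013383 / 24000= 208.89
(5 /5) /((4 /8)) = 2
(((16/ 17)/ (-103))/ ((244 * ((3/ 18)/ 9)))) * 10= -2160/ 106811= -0.02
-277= -277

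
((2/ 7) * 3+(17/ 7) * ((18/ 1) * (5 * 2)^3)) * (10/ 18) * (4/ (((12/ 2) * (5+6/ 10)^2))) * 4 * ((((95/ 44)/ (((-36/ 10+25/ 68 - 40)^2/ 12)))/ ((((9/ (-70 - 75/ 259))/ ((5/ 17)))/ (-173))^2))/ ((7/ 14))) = 10922528666270412812500000/ 1208023830431835669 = 9041650.00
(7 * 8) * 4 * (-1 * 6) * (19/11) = -25536/11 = -2321.45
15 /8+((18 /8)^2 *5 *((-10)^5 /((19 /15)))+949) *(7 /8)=-66413687 /38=-1747728.61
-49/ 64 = -0.77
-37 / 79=-0.47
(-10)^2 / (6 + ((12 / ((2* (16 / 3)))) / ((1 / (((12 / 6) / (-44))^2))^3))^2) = 3290880673548599296 / 197452840412915961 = 16.67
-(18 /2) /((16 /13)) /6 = -39 /32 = -1.22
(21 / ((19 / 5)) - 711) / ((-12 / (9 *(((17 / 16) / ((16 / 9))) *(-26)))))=-19995417 / 2432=-8221.80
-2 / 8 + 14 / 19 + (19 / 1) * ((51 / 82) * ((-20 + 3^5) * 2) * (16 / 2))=131382413 / 3116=42163.80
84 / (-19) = -84 / 19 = -4.42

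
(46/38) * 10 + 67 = 1503/19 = 79.11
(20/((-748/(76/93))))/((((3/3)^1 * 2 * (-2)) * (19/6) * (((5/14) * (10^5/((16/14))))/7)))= 7/18115625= 0.00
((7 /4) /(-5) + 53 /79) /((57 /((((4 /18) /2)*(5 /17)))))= 169 /918612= 0.00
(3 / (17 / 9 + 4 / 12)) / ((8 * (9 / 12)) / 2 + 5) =27 / 160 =0.17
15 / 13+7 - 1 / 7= 729 / 91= 8.01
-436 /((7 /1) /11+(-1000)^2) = -4796 /11000007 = -0.00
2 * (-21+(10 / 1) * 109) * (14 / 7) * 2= 8552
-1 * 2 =-2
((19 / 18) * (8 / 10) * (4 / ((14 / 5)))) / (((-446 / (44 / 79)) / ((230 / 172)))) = -96140 / 47724453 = -0.00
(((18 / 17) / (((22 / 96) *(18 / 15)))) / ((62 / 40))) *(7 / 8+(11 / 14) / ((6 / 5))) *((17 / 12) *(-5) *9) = -578250 / 2387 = -242.25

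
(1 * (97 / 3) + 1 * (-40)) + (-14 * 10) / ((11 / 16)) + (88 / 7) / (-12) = -16351 / 77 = -212.35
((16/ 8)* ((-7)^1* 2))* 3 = -84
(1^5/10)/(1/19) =19/10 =1.90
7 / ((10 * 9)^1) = 7 / 90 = 0.08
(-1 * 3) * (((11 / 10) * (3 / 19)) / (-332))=99 / 63080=0.00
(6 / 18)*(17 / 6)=0.94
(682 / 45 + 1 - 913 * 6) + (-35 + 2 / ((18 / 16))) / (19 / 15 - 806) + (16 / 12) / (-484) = -358985905393 / 65726595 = -5461.81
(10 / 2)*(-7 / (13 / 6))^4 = 544.75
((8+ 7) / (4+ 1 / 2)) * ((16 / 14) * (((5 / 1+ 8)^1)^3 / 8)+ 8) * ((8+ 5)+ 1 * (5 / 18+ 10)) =1573345 / 63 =24973.73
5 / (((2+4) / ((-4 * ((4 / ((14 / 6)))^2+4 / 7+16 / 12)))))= -7120 / 441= -16.15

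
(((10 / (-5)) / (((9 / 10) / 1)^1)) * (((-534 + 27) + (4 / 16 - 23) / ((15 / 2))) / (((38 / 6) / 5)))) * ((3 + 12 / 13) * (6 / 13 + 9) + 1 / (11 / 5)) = 74737360 / 2223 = 33620.04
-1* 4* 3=-12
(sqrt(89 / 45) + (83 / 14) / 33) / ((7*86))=83 / 278124 + sqrt(445) / 9030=0.00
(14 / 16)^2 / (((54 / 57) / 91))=73.54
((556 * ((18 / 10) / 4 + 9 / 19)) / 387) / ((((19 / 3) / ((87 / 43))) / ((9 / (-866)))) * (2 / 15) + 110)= 38201787 / 2010478502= 0.02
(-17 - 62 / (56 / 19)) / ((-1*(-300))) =-71 / 560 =-0.13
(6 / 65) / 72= 1 / 780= 0.00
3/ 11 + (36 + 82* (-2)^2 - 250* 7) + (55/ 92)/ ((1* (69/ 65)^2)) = -6674060791/ 4818132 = -1385.20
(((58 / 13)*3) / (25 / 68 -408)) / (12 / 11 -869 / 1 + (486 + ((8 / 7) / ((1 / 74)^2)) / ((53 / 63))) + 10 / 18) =-585684 / 125890168417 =-0.00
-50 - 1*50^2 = -2550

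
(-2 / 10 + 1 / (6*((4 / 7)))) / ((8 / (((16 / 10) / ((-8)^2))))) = 0.00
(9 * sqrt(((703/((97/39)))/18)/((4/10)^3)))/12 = 5 * sqrt(13297245)/1552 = 11.75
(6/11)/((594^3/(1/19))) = 1/7300529676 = 0.00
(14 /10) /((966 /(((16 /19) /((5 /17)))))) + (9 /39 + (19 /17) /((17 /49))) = 425602702 /123135675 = 3.46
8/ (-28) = -2/ 7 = -0.29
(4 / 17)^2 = 16 / 289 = 0.06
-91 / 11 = -8.27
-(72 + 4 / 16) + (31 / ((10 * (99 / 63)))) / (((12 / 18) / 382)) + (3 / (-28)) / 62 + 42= 105039553 / 95480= 1100.12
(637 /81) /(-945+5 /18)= -1274 /153045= -0.01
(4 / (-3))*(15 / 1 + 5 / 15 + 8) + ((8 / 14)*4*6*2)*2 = 1496 / 63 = 23.75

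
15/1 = 15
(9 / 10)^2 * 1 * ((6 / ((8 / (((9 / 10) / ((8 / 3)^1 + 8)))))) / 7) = 6561 / 896000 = 0.01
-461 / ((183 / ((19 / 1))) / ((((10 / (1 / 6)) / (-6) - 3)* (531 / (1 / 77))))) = 1551893343 / 61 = 25440874.48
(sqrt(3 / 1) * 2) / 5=2 * sqrt(3) / 5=0.69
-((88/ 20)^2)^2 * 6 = -1405536/ 625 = -2248.86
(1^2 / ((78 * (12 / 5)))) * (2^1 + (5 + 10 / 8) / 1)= 55 / 1248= 0.04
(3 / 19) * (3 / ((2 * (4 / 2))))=9 / 76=0.12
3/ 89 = 0.03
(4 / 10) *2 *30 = 24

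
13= 13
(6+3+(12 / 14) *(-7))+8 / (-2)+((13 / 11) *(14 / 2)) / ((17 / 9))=632 / 187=3.38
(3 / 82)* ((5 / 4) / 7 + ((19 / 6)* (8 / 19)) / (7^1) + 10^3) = 84031 / 2296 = 36.60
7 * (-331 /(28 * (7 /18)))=-2979 /14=-212.79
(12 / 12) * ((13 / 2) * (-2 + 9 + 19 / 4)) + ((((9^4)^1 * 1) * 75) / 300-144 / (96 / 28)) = 13397 / 8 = 1674.62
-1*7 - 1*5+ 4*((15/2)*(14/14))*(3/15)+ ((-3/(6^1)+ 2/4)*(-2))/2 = -6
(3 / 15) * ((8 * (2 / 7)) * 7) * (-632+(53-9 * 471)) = -77088 / 5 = -15417.60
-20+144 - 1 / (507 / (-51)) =20973 / 169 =124.10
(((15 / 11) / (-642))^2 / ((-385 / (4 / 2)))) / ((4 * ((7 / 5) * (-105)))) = 5 / 125444311608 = 0.00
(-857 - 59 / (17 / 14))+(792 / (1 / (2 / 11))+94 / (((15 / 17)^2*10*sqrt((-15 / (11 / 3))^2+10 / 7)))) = -12947 / 17+8789*sqrt(107695) / 1018125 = -758.76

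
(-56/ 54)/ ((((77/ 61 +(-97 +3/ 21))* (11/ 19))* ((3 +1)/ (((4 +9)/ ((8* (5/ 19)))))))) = 0.03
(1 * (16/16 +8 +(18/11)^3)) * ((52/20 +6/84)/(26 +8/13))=3936231/2930620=1.34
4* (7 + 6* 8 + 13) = 272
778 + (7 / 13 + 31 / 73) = 739236 / 949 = 778.96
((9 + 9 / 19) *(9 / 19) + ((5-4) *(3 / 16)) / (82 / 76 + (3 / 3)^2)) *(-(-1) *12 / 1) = 3133251 / 57038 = 54.93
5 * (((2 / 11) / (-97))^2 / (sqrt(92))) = 10 * sqrt(23) / 26185247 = 0.00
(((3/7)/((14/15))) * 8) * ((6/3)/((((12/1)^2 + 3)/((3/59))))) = 360/141659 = 0.00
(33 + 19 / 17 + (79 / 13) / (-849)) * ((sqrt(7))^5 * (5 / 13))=1568028665 * sqrt(7) / 2439177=1700.83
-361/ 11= -32.82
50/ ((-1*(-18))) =25/ 9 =2.78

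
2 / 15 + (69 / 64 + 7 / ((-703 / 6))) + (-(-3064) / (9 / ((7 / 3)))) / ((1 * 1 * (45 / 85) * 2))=751.39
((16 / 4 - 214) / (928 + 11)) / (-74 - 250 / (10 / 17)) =70 / 156187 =0.00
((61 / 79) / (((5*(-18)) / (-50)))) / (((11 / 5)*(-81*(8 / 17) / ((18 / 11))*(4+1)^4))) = -1037 / 77427900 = -0.00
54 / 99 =6 / 11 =0.55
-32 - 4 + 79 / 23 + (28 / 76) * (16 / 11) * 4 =-146237 / 4807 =-30.42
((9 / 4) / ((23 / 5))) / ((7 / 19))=855 / 644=1.33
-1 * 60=-60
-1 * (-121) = 121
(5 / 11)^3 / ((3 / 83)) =10375 / 3993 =2.60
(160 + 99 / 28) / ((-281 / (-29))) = 132791 / 7868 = 16.88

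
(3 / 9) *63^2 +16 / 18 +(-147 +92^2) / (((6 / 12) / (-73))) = -10916623 / 9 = -1212958.11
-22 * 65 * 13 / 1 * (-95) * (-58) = -102430900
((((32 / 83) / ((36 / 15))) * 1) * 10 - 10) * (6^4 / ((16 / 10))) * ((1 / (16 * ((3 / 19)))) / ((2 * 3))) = -297825 / 664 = -448.53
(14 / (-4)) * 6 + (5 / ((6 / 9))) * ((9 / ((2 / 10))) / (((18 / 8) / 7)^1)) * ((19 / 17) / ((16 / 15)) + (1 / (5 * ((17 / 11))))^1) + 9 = 166473 / 136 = 1224.07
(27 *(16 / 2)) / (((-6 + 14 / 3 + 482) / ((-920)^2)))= 274233600 / 721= 380351.73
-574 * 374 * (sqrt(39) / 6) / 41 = -2618 * sqrt(39) / 3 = -5449.80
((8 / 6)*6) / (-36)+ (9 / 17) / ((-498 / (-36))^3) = -19423262 / 87483411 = -0.22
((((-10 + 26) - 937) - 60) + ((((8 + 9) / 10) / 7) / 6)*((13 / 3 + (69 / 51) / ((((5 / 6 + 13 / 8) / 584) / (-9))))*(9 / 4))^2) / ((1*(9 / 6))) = 75488344695649 / 66278240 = 1138961.21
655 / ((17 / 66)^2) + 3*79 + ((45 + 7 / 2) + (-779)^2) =616999.10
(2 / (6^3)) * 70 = 35 / 54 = 0.65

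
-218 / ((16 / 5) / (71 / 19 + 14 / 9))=-493225 / 1368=-360.54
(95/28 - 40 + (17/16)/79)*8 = -323781/1106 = -292.75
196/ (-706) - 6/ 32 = -2627/ 5648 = -0.47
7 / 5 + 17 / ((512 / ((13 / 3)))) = 1.54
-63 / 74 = -0.85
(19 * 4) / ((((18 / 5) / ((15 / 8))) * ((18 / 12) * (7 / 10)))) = 2375 / 63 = 37.70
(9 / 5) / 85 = 9 / 425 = 0.02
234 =234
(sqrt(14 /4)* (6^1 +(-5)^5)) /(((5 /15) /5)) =-46785* sqrt(14) /2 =-87526.72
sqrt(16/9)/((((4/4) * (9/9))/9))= 12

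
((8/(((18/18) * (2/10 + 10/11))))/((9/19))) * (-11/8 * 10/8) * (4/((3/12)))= -229900/549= -418.76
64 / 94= 32 / 47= 0.68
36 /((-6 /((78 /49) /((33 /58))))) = -9048 /539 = -16.79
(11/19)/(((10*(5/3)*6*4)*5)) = 11/38000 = 0.00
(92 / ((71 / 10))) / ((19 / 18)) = 16560 / 1349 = 12.28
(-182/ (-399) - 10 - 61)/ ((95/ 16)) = -64336/ 5415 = -11.88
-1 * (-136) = 136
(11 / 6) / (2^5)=11 / 192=0.06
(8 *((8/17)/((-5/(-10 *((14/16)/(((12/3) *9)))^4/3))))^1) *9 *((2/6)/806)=2401/736451149824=0.00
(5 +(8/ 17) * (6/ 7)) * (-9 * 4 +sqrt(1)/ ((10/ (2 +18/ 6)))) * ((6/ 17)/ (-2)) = 136959/ 4046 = 33.85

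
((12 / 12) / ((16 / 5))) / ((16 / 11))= 55 / 256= 0.21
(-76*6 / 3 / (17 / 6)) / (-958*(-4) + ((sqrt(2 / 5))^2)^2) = -5700 / 407167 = -0.01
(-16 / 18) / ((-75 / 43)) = 344 / 675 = 0.51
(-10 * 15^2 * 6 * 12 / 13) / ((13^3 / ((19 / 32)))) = -192375 / 57122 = -3.37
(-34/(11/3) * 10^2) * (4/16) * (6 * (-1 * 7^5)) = 23377009.09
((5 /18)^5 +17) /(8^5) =32125781 /61917364224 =0.00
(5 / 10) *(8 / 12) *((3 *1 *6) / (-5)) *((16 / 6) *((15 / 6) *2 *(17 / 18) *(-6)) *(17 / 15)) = 4624 / 45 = 102.76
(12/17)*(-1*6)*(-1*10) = 720/17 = 42.35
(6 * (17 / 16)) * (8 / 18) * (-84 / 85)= -14 / 5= -2.80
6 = 6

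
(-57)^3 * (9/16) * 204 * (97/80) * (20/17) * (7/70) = -485020467/160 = -3031377.92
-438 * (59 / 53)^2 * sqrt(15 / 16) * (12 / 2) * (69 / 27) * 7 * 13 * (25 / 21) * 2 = -3798989350 * sqrt(15) / 8427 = -1745985.82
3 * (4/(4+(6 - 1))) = 4/3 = 1.33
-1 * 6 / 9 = -2 / 3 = -0.67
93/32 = 2.91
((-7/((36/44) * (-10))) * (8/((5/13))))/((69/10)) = 8008/3105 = 2.58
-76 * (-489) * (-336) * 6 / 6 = -12487104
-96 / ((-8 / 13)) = 156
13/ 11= 1.18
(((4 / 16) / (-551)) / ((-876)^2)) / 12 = -0.00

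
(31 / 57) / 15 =31 / 855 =0.04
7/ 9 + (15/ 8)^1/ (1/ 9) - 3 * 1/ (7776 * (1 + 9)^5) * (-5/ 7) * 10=640584001/ 36288000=17.65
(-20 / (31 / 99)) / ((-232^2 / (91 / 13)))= 3465 / 417136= 0.01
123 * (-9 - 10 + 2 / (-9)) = -7093 / 3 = -2364.33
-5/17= -0.29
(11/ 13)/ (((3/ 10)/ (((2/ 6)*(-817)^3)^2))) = 32713350313715628590/ 351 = 93200428244204070.06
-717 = -717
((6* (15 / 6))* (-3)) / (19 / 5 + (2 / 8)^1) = -100 / 9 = -11.11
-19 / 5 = -3.80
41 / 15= 2.73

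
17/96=0.18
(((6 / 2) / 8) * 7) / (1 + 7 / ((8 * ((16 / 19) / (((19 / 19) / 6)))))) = 2016 / 901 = 2.24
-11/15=-0.73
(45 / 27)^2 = 25 / 9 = 2.78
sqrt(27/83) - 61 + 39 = -21.43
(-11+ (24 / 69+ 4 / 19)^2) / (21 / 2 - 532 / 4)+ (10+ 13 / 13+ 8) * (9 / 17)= 1152863491 / 113626555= 10.15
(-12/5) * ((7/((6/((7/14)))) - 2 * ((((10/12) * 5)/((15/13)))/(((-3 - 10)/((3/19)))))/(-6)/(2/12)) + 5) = -1253/95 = -13.19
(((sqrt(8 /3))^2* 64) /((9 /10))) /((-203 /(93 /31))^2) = 5120 /123627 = 0.04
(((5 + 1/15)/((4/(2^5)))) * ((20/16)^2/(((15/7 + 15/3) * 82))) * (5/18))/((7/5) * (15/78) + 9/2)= 1729/274536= 0.01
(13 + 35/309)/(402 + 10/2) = 4052/125763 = 0.03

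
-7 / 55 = -0.13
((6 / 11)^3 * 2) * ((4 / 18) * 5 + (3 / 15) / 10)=12216 / 33275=0.37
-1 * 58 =-58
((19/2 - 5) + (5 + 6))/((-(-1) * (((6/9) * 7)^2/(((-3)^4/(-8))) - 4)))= -22599/8968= -2.52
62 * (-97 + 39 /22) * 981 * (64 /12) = -339792240 /11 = -30890203.64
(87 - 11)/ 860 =19/ 215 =0.09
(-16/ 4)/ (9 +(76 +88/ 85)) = -340/ 7313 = -0.05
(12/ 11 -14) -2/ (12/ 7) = -929/ 66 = -14.08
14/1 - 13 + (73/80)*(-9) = -577/80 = -7.21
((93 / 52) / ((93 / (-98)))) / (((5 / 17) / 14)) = -5831 / 65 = -89.71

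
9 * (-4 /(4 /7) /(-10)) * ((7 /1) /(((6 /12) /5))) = 441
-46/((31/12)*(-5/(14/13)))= 7728/2015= 3.84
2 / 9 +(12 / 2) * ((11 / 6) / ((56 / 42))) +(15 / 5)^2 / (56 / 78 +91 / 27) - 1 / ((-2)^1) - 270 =-13370971 / 51660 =-258.83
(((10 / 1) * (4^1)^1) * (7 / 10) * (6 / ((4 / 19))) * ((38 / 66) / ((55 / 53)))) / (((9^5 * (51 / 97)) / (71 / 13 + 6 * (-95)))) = -190686404146 / 23685439635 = -8.05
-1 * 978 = -978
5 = 5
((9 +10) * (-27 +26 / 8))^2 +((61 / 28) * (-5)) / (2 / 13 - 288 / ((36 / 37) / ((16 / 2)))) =351009847355 / 1723792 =203626.57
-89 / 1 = -89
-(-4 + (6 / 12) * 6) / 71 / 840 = 1 / 59640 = 0.00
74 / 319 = 0.23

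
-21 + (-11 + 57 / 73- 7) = -2790 / 73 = -38.22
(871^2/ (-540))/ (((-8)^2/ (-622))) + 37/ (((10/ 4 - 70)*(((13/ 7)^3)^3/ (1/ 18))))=4503595445121269111/ 329842348497792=13653.78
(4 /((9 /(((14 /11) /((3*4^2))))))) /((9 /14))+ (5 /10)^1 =2771 /5346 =0.52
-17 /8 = -2.12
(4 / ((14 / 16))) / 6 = 16 / 21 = 0.76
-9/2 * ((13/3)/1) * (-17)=663/2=331.50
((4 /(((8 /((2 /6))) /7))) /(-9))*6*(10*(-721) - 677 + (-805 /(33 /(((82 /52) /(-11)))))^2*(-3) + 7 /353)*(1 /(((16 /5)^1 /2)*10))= 581350032853919 /1509301100736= 385.18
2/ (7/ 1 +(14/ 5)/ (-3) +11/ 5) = 15/ 62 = 0.24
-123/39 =-41/13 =-3.15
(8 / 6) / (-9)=-4 / 27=-0.15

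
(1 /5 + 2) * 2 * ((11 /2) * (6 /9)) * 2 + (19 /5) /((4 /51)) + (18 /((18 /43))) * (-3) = -2897 /60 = -48.28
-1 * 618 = -618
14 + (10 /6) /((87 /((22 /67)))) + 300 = 5491028 /17487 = 314.01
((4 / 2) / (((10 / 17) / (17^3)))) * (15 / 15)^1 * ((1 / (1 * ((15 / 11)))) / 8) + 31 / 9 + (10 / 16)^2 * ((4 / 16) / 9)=88397201 / 57600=1534.67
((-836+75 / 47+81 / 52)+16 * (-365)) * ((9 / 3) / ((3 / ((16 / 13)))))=-65233748 / 7943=-8212.73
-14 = -14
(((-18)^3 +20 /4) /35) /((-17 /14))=11654 /85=137.11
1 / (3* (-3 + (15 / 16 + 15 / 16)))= -8 / 27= -0.30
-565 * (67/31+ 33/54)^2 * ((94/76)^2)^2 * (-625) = 4123827821734928125/649236285504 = 6351813.53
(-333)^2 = 110889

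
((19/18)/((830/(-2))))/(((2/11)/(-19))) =3971/14940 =0.27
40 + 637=677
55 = 55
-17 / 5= -3.40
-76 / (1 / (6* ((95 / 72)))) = -1805 / 3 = -601.67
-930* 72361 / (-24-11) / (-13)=-13459146 / 91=-147902.70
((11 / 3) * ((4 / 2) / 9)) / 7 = 22 / 189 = 0.12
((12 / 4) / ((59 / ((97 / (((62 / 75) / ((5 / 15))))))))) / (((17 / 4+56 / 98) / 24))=54320 / 5487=9.90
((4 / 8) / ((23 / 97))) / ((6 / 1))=97 / 276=0.35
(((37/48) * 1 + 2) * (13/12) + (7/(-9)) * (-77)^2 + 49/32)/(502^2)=-884527/48384768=-0.02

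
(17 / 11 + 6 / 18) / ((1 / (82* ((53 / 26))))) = 134726 / 429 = 314.05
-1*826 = -826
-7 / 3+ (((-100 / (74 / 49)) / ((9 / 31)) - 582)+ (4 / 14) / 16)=-15149515 / 18648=-812.39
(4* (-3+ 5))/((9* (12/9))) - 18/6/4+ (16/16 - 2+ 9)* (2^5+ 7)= 3743/12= 311.92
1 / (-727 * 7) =-1 / 5089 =-0.00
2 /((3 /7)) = 14 /3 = 4.67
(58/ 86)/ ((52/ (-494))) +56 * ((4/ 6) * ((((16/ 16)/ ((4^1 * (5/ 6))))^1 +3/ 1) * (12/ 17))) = 588877/ 7310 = 80.56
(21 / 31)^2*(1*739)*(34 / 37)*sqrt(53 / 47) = 11080566*sqrt(2491) / 1671179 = 330.92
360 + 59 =419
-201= -201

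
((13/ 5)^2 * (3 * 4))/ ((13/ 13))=2028/ 25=81.12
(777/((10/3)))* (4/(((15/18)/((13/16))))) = 90909/100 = 909.09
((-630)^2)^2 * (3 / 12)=39382402500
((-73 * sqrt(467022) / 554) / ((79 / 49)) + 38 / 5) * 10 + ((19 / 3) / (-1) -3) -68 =-17885 * sqrt(467022) / 21883 -4 / 3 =-559.87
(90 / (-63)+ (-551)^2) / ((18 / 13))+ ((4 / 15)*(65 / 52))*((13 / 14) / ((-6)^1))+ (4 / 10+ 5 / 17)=670957019 / 3060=219267.00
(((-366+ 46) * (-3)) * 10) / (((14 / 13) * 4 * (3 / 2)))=10400 / 7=1485.71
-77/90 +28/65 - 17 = -20387/1170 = -17.42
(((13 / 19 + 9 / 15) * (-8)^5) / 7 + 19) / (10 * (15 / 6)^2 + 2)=-7970122 / 85785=-92.91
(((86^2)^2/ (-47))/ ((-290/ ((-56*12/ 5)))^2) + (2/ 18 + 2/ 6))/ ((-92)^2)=-13894857772681/ 470470117500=-29.53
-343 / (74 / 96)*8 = -131712 / 37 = -3559.78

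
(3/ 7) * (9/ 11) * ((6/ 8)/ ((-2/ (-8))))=81/ 77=1.05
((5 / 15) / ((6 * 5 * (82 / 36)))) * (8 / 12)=2 / 615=0.00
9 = 9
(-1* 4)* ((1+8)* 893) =-32148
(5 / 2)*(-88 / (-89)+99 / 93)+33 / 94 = 711161 / 129673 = 5.48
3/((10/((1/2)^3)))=3/80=0.04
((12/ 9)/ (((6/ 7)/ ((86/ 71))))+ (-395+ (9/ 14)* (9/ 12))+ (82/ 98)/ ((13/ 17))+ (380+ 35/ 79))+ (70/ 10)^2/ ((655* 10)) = -9342416031713/ 842497601400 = -11.09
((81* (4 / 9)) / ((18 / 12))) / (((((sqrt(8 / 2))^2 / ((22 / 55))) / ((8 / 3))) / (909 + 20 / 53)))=1542304 / 265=5820.02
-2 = -2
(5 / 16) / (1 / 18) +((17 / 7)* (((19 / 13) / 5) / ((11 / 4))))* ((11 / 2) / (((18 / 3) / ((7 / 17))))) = 8927 / 1560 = 5.72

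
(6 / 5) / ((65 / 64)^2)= 1.16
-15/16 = -0.94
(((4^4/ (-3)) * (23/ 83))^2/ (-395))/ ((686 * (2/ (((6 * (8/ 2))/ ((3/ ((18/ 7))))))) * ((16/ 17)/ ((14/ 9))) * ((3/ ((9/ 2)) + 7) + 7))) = -73670656/ 30800753445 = -0.00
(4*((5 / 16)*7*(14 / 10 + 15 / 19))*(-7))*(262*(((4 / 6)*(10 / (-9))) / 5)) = 2670304 / 513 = 5205.27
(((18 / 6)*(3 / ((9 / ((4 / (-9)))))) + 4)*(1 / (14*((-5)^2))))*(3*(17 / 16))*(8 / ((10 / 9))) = 204 / 875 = 0.23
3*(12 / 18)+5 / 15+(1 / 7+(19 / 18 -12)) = -8.47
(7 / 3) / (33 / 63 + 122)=49 / 2573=0.02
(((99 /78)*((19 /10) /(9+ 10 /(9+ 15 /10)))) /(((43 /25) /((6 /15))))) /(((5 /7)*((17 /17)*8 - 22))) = -63 /11180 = -0.01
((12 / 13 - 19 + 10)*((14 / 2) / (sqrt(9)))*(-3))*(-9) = -6615 / 13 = -508.85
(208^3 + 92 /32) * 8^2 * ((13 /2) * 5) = 18717742940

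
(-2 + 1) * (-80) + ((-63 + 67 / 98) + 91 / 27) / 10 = 1960829 / 26460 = 74.11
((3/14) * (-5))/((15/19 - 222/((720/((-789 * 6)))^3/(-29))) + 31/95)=4560000/7788244880969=0.00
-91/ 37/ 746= -91/ 27602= -0.00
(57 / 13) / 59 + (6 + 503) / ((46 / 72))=14055819 / 17641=796.77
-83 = -83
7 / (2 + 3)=7 / 5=1.40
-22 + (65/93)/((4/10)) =-3767/186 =-20.25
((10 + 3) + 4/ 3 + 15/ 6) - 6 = 65/ 6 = 10.83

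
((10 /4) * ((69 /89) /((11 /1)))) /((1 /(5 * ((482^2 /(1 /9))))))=1842099.13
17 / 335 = 0.05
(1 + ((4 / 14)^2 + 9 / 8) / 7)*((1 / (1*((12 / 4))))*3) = 3217 / 2744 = 1.17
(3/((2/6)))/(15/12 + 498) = 0.02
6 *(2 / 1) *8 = 96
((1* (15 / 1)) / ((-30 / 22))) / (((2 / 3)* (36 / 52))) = -143 / 6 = -23.83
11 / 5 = 2.20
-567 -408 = -975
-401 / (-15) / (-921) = -0.03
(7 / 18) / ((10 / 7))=49 / 180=0.27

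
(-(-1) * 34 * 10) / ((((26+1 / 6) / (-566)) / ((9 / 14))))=-5195880 / 1099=-4727.83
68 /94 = 34 /47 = 0.72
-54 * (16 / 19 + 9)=-10098 / 19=-531.47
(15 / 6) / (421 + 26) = 5 / 894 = 0.01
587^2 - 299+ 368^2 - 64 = 479630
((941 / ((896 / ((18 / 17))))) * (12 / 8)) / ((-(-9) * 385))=2823 / 5864320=0.00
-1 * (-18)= 18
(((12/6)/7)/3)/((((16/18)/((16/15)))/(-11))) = -44/35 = -1.26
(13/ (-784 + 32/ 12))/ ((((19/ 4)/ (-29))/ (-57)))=-3393/ 586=-5.79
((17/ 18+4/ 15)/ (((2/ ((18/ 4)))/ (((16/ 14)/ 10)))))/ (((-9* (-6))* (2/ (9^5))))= 238383/ 1400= 170.27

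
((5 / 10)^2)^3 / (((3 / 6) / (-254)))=-127 / 16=-7.94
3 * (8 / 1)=24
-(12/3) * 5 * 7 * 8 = -1120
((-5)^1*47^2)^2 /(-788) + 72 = -121935289 /788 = -154740.21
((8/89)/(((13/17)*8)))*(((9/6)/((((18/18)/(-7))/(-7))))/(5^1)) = 2499/11570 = 0.22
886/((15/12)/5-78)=-3544/311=-11.40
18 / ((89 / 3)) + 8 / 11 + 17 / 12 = 2.75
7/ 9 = 0.78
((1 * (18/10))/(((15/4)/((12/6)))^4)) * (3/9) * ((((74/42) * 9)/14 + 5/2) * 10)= 1458176/826875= 1.76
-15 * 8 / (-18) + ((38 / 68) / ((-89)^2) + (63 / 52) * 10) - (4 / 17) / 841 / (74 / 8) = 3069270855187 / 163414752891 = 18.78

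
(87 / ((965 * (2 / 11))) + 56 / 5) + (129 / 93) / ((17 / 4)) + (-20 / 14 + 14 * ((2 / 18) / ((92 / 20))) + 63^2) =5865593234129 / 1473792390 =3979.93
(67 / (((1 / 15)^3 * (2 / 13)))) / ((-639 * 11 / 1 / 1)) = -326625 / 1562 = -209.11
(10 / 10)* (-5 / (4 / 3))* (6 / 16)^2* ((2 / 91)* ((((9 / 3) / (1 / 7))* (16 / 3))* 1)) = -135 / 104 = -1.30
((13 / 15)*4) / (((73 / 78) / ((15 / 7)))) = 4056 / 511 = 7.94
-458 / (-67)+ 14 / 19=9640 / 1273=7.57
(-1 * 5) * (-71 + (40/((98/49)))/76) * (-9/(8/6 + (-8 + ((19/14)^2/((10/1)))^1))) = 355622400/724223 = 491.04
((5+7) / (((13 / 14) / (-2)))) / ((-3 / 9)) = 77.54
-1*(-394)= 394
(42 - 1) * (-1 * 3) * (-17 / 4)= 2091 / 4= 522.75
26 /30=13 /15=0.87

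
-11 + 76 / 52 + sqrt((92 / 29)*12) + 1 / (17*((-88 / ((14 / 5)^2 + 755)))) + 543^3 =4*sqrt(2001) / 29 + 77842077117877 / 486200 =160103003.12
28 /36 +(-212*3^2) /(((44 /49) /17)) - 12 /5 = -17881148 /495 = -36123.53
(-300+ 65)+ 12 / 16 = -937 / 4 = -234.25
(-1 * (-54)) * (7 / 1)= 378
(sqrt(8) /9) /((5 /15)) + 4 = 2*sqrt(2) /3 + 4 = 4.94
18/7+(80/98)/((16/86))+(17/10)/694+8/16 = 2537403/340060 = 7.46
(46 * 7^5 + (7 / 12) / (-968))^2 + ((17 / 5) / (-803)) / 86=1265816025333803257472159 / 2117749201920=597717625952.21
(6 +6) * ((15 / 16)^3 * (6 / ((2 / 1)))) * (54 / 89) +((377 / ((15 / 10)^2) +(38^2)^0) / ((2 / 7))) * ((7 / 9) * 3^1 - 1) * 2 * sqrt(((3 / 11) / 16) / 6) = 820125 / 45568 +10619 * sqrt(22) / 594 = 101.85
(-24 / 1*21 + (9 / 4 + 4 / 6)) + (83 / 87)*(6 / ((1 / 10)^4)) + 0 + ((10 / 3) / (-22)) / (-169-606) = 11222095777 / 197780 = 56740.30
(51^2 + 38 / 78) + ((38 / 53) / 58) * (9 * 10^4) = 222630946 / 59943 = 3714.04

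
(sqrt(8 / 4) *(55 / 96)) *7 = 385 *sqrt(2) / 96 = 5.67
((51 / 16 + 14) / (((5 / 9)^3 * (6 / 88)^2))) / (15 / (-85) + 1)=1832787 / 70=26182.67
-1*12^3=-1728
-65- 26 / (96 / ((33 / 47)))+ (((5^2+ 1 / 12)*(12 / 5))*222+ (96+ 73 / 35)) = 352616819 / 26320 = 13397.30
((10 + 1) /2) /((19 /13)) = 3.76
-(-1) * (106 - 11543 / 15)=-663.53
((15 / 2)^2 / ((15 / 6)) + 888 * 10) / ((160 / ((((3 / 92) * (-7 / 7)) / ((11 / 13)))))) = -138879 / 64768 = -2.14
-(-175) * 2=350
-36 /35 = -1.03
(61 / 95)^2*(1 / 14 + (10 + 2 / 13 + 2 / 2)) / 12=2534001 / 6570200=0.39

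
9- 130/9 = -49/9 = -5.44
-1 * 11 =-11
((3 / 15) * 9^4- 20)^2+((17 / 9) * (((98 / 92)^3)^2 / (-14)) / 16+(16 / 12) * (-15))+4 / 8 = 113902664860120298833 / 68214937651200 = 1669761.33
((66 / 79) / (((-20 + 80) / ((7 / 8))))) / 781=7 / 448720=0.00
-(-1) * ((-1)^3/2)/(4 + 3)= -1/14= -0.07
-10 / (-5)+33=35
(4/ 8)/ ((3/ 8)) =4/ 3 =1.33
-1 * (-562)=562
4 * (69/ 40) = 69/ 10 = 6.90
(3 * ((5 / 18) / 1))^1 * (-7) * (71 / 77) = -355 / 66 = -5.38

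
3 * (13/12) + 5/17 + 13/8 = 703/136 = 5.17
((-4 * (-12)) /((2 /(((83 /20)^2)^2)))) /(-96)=-47458321 /640000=-74.15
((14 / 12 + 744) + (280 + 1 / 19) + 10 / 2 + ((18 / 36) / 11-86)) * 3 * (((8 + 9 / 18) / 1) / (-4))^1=-5032459 / 836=-6019.69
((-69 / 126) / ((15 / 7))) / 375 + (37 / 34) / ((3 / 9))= 936367 / 286875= 3.26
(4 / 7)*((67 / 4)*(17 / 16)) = 1139 / 112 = 10.17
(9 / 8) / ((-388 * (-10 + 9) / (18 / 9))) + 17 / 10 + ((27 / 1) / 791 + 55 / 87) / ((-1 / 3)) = -52183497 / 178006640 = -0.29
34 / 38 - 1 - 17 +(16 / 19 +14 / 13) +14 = -293 / 247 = -1.19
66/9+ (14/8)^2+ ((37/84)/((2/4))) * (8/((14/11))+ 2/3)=116569/7056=16.52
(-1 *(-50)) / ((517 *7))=50 / 3619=0.01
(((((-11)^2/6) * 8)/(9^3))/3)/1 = 484/6561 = 0.07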